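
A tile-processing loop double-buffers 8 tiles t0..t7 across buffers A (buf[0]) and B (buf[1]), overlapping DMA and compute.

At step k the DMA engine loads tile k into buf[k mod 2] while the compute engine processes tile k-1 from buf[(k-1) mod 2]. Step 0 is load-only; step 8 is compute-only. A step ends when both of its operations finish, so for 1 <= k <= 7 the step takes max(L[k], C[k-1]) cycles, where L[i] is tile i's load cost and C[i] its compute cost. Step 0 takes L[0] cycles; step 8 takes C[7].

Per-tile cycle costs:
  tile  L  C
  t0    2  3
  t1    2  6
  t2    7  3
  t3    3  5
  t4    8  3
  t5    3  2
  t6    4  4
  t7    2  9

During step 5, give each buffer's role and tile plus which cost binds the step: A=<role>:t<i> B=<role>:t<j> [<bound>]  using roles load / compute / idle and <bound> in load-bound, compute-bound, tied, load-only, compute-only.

step 0: L[0]=2 → dur=2, Σ=2 | A=load:t0 B=idle [load-only]
step 1: L[1]=2 C[0]=3 → dur=3, Σ=5 | A=compute:t0 B=load:t1 [compute-bound]
step 2: L[2]=7 C[1]=6 → dur=7, Σ=12 | A=load:t2 B=compute:t1 [load-bound]
step 3: L[3]=3 C[2]=3 → dur=3, Σ=15 | A=compute:t2 B=load:t3 [tied]
step 4: L[4]=8 C[3]=5 → dur=8, Σ=23 | A=load:t4 B=compute:t3 [load-bound]
step 5: L[5]=3 C[4]=3 → dur=3, Σ=26 | A=compute:t4 B=load:t5 [tied]
step 6: L[6]=4 C[5]=2 → dur=4, Σ=30 | A=load:t6 B=compute:t5 [load-bound]
step 7: L[7]=2 C[6]=4 → dur=4, Σ=34 | A=compute:t6 B=load:t7 [compute-bound]
step 8: C[7]=9 → dur=9, Σ=43 | A=idle B=compute:t7 [compute-only]

step 5: A=compute:t4 B=load:t5 [tied]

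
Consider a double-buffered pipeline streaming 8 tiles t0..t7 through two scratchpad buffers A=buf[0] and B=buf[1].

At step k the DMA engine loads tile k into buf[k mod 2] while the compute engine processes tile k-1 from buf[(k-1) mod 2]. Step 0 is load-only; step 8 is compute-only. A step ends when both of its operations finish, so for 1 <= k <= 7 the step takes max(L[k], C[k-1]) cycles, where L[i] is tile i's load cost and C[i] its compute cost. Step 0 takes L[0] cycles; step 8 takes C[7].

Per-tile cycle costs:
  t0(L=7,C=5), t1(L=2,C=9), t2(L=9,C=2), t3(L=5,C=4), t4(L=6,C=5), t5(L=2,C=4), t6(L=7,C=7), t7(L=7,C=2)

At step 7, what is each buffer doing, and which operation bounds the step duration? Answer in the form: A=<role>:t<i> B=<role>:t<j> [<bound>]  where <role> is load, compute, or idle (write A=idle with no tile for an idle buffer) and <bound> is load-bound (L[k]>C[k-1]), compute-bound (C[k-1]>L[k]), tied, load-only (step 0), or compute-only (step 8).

step 7: A=compute:t6 B=load:t7 [tied]

k=0 load=t0/7c comp=- wait=7 total=7
k=1 load=t1/2c comp=t0/5c wait=5 total=12
k=2 load=t2/9c comp=t1/9c wait=9 total=21
k=3 load=t3/5c comp=t2/2c wait=5 total=26
k=4 load=t4/6c comp=t3/4c wait=6 total=32
k=5 load=t5/2c comp=t4/5c wait=5 total=37
k=6 load=t6/7c comp=t5/4c wait=7 total=44
k=7 load=t7/7c comp=t6/7c wait=7 total=51
k=8 load=- comp=t7/2c wait=2 total=53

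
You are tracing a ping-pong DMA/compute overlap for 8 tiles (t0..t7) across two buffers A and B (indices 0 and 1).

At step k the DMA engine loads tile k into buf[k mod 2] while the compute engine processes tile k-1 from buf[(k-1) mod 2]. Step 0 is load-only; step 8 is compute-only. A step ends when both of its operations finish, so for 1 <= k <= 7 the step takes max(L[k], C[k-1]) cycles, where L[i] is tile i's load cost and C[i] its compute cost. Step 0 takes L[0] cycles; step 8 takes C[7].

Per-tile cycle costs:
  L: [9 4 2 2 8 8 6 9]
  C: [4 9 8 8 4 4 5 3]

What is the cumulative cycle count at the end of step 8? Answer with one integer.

[0] DMA t0→A (9c) ∥ CU idle ⇒ 9c, clock 9
[1] DMA t1→B (4c) ∥ CU A:t0 (4c) ⇒ 4c, clock 13
[2] DMA t2→A (2c) ∥ CU B:t1 (9c) ⇒ 9c, clock 22
[3] DMA t3→B (2c) ∥ CU A:t2 (8c) ⇒ 8c, clock 30
[4] DMA t4→A (8c) ∥ CU B:t3 (8c) ⇒ 8c, clock 38
[5] DMA t5→B (8c) ∥ CU A:t4 (4c) ⇒ 8c, clock 46
[6] DMA t6→A (6c) ∥ CU B:t5 (4c) ⇒ 6c, clock 52
[7] DMA t7→B (9c) ∥ CU A:t6 (5c) ⇒ 9c, clock 61
[8] DMA idle ∥ CU B:t7 (3c) ⇒ 3c, clock 64

end_cycle[8] = 64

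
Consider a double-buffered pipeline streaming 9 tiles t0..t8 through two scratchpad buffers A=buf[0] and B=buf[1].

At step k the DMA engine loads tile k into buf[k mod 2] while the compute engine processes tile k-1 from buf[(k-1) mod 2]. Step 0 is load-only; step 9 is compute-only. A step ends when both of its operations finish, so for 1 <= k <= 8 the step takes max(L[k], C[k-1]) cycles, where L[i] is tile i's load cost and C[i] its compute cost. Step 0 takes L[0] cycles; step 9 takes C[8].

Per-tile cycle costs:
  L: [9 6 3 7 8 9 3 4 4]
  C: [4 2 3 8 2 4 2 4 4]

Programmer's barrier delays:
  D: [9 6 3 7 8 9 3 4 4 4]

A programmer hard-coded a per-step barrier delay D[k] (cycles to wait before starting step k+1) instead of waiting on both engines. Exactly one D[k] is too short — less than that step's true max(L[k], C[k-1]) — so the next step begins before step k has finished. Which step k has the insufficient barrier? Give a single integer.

hazard at step 6

k=0 barrier L[0]=9→9c, D[0]=9 ok
k=1 barrier max(L[1]=6,C[0]=4)→6c, D[1]=6 ok
k=2 barrier max(L[2]=3,C[1]=2)→3c, D[2]=3 ok
k=3 barrier max(L[3]=7,C[2]=3)→7c, D[3]=7 ok
k=4 barrier max(L[4]=8,C[3]=8)→8c, D[4]=8 ok
k=5 barrier max(L[5]=9,C[4]=2)→9c, D[5]=9 ok
k=6 barrier max(L[6]=3,C[5]=4)→4c, D[6]=3 SHORT
k=7 barrier max(L[7]=4,C[6]=2)→4c, D[7]=4 ok
k=8 barrier max(L[8]=4,C[7]=4)→4c, D[8]=4 ok
k=9 barrier C[8]=4→4c, D[9]=4 ok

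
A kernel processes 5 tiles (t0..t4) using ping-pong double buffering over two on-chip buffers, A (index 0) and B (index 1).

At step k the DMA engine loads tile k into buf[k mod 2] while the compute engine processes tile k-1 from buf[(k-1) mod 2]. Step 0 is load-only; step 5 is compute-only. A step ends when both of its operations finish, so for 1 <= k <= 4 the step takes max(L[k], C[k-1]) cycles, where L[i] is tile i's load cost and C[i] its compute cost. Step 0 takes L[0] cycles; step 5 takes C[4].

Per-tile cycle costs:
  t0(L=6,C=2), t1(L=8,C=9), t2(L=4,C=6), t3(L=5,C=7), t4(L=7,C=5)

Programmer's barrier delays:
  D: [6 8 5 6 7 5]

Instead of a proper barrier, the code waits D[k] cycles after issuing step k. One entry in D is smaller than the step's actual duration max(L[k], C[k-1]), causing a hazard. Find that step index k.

hazard at step 2

[0] required=L[0]=6=6 vs D=6 ok
[1] required=max(L[1]=8,C[0]=2)=8 vs D=8 ok
[2] required=max(L[2]=4,C[1]=9)=9 vs D=5 SHORT
[3] required=max(L[3]=5,C[2]=6)=6 vs D=6 ok
[4] required=max(L[4]=7,C[3]=7)=7 vs D=7 ok
[5] required=C[4]=5=5 vs D=5 ok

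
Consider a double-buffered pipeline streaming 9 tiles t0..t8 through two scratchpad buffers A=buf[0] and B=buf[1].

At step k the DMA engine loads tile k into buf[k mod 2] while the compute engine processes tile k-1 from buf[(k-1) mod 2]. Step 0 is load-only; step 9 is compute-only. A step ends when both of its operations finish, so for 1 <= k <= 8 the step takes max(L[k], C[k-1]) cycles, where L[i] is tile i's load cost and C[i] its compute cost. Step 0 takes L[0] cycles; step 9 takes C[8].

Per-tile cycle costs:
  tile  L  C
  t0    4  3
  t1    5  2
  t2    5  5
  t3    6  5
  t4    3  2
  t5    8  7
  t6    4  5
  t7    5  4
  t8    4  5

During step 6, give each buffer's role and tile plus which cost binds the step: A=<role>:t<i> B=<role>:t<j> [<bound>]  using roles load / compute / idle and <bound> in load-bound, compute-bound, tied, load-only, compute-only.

step 0: L[0]=4 → dur=4, Σ=4 | A=load:t0 B=idle [load-only]
step 1: L[1]=5 C[0]=3 → dur=5, Σ=9 | A=compute:t0 B=load:t1 [load-bound]
step 2: L[2]=5 C[1]=2 → dur=5, Σ=14 | A=load:t2 B=compute:t1 [load-bound]
step 3: L[3]=6 C[2]=5 → dur=6, Σ=20 | A=compute:t2 B=load:t3 [load-bound]
step 4: L[4]=3 C[3]=5 → dur=5, Σ=25 | A=load:t4 B=compute:t3 [compute-bound]
step 5: L[5]=8 C[4]=2 → dur=8, Σ=33 | A=compute:t4 B=load:t5 [load-bound]
step 6: L[6]=4 C[5]=7 → dur=7, Σ=40 | A=load:t6 B=compute:t5 [compute-bound]
step 7: L[7]=5 C[6]=5 → dur=5, Σ=45 | A=compute:t6 B=load:t7 [tied]
step 8: L[8]=4 C[7]=4 → dur=4, Σ=49 | A=load:t8 B=compute:t7 [tied]
step 9: C[8]=5 → dur=5, Σ=54 | A=compute:t8 B=idle [compute-only]

step 6: A=load:t6 B=compute:t5 [compute-bound]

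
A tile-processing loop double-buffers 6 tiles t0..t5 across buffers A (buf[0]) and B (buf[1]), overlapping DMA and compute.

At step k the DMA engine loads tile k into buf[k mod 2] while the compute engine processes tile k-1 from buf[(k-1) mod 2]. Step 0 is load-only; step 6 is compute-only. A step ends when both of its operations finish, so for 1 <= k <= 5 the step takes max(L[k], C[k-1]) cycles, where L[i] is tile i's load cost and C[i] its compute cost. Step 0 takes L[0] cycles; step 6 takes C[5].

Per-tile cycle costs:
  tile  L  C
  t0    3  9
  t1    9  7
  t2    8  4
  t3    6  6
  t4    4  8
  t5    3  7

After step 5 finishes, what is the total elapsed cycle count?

end_cycle[5] = 40

[0] DMA t0→A (3c) ∥ CU idle ⇒ 3c, clock 3
[1] DMA t1→B (9c) ∥ CU A:t0 (9c) ⇒ 9c, clock 12
[2] DMA t2→A (8c) ∥ CU B:t1 (7c) ⇒ 8c, clock 20
[3] DMA t3→B (6c) ∥ CU A:t2 (4c) ⇒ 6c, clock 26
[4] DMA t4→A (4c) ∥ CU B:t3 (6c) ⇒ 6c, clock 32
[5] DMA t5→B (3c) ∥ CU A:t4 (8c) ⇒ 8c, clock 40
[6] DMA idle ∥ CU B:t5 (7c) ⇒ 7c, clock 47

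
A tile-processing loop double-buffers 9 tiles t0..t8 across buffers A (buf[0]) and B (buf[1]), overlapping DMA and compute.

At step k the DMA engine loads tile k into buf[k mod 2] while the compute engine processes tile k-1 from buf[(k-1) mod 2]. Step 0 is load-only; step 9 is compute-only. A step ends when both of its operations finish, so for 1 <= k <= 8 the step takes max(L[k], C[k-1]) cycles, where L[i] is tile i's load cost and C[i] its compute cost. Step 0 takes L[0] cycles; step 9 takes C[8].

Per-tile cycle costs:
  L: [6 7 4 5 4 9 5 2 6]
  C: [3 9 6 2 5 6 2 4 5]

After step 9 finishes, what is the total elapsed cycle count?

k=0 load=t0/6c comp=- wait=6 total=6
k=1 load=t1/7c comp=t0/3c wait=7 total=13
k=2 load=t2/4c comp=t1/9c wait=9 total=22
k=3 load=t3/5c comp=t2/6c wait=6 total=28
k=4 load=t4/4c comp=t3/2c wait=4 total=32
k=5 load=t5/9c comp=t4/5c wait=9 total=41
k=6 load=t6/5c comp=t5/6c wait=6 total=47
k=7 load=t7/2c comp=t6/2c wait=2 total=49
k=8 load=t8/6c comp=t7/4c wait=6 total=55
k=9 load=- comp=t8/5c wait=5 total=60

end_cycle[9] = 60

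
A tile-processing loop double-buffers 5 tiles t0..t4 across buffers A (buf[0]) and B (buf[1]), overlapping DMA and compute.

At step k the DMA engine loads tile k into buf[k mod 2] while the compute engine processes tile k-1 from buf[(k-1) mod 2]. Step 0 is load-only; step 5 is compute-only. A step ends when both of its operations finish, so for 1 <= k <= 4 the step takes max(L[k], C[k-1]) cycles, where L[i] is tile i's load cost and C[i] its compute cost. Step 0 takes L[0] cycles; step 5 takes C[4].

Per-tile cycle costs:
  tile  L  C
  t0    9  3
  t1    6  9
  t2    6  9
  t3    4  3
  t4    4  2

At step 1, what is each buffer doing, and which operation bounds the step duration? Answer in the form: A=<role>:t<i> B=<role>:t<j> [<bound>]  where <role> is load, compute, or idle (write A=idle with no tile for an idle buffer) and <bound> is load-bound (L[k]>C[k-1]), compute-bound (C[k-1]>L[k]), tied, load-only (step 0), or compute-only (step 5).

step 1: A=compute:t0 B=load:t1 [load-bound]

k=0 load=t0/9c comp=- wait=9 total=9
k=1 load=t1/6c comp=t0/3c wait=6 total=15
k=2 load=t2/6c comp=t1/9c wait=9 total=24
k=3 load=t3/4c comp=t2/9c wait=9 total=33
k=4 load=t4/4c comp=t3/3c wait=4 total=37
k=5 load=- comp=t4/2c wait=2 total=39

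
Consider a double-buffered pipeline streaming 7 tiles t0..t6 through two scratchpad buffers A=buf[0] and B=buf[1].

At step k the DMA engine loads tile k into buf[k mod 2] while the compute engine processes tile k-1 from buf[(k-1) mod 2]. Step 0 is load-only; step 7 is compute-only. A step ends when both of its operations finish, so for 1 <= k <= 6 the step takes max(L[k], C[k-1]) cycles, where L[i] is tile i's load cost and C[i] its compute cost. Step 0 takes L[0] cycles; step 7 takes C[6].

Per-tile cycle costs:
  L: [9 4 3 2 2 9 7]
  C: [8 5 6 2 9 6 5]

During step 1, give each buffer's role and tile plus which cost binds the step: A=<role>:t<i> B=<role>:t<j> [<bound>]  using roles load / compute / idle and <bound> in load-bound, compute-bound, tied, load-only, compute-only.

step 1: A=compute:t0 B=load:t1 [compute-bound]

  0. 9=9c; end=9; A:t0 B:-
  1. max(4,8)=8c; end=17; A:t0 B:t1
  2. max(3,5)=5c; end=22; A:t2 B:t1
  3. max(2,6)=6c; end=28; A:t2 B:t3
  4. max(2,2)=2c; end=30; A:t4 B:t3
  5. max(9,9)=9c; end=39; A:t4 B:t5
  6. max(7,6)=7c; end=46; A:t6 B:t5
  7. 5=5c; end=51; A:t6 B:t5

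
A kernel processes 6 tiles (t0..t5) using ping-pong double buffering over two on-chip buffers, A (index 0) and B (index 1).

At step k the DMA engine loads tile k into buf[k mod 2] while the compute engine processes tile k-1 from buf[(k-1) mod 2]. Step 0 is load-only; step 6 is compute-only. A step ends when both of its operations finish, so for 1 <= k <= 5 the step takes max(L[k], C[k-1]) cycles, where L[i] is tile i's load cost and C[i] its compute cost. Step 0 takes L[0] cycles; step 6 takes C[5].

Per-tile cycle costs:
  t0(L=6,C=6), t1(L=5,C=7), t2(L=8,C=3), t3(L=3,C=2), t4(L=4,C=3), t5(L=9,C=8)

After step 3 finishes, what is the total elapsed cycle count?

end_cycle[3] = 23

[0] DMA t0→A (6c) ∥ CU idle ⇒ 6c, clock 6
[1] DMA t1→B (5c) ∥ CU A:t0 (6c) ⇒ 6c, clock 12
[2] DMA t2→A (8c) ∥ CU B:t1 (7c) ⇒ 8c, clock 20
[3] DMA t3→B (3c) ∥ CU A:t2 (3c) ⇒ 3c, clock 23
[4] DMA t4→A (4c) ∥ CU B:t3 (2c) ⇒ 4c, clock 27
[5] DMA t5→B (9c) ∥ CU A:t4 (3c) ⇒ 9c, clock 36
[6] DMA idle ∥ CU B:t5 (8c) ⇒ 8c, clock 44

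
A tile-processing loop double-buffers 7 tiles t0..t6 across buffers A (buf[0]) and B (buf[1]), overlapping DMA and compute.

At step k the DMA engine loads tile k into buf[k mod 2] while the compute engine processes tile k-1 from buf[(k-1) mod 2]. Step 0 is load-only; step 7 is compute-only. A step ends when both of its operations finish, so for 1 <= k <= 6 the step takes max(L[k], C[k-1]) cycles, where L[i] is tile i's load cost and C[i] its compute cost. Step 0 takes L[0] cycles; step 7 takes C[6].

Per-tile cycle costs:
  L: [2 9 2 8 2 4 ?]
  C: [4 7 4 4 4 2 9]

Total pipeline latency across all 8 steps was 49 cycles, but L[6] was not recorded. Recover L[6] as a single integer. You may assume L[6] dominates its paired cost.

step 0: dur = L[0]=2 = 2
step 1: dur = max(L[1]=9, C[0]=4) = 9
step 2: dur = max(L[2]=2, C[1]=7) = 7
step 3: dur = max(L[3]=8, C[2]=4) = 8
step 4: dur = max(L[4]=2, C[3]=4) = 4
step 5: dur = max(L[5]=4, C[4]=4) = 4
step 6: dur = max(L[6]=?, C[5]=2) = L[6]  (unknown; binding)
step 7: dur = C[6]=9 = 9
sum of known step durations = 43
dur[6] = total - known = 49 - 43 = 6
L[6] is the binding max in step 6, so L[6] = dur[6] = 6

L[6] = 6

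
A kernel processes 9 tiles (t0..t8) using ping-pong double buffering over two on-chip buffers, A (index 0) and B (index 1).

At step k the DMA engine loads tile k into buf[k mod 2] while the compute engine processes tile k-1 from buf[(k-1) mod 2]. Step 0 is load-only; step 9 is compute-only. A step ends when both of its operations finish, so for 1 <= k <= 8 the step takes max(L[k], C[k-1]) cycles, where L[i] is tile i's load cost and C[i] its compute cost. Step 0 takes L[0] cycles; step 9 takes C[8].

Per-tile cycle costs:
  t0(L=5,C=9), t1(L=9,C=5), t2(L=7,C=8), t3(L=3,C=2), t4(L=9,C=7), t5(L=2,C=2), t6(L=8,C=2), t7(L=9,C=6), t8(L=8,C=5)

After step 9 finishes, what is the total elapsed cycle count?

end_cycle[9] = 75

step 0: L[0]=5 → dur=5, Σ=5 | A=load:t0 B=idle [load-only]
step 1: L[1]=9 C[0]=9 → dur=9, Σ=14 | A=compute:t0 B=load:t1 [tied]
step 2: L[2]=7 C[1]=5 → dur=7, Σ=21 | A=load:t2 B=compute:t1 [load-bound]
step 3: L[3]=3 C[2]=8 → dur=8, Σ=29 | A=compute:t2 B=load:t3 [compute-bound]
step 4: L[4]=9 C[3]=2 → dur=9, Σ=38 | A=load:t4 B=compute:t3 [load-bound]
step 5: L[5]=2 C[4]=7 → dur=7, Σ=45 | A=compute:t4 B=load:t5 [compute-bound]
step 6: L[6]=8 C[5]=2 → dur=8, Σ=53 | A=load:t6 B=compute:t5 [load-bound]
step 7: L[7]=9 C[6]=2 → dur=9, Σ=62 | A=compute:t6 B=load:t7 [load-bound]
step 8: L[8]=8 C[7]=6 → dur=8, Σ=70 | A=load:t8 B=compute:t7 [load-bound]
step 9: C[8]=5 → dur=5, Σ=75 | A=compute:t8 B=idle [compute-only]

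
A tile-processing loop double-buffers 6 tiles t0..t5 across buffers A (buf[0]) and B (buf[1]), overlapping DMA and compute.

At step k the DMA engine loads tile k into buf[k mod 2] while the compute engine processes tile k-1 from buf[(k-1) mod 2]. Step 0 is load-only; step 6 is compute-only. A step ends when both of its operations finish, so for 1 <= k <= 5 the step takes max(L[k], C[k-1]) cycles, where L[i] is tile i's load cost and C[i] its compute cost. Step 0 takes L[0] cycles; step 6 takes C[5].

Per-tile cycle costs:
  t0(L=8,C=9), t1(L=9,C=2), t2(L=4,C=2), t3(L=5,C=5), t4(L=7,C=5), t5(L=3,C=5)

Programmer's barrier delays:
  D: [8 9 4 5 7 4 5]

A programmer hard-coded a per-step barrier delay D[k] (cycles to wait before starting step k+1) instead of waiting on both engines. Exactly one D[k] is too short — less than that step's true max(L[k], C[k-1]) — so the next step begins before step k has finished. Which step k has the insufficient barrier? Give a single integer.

hazard at step 5

k=0 barrier L[0]=8→8c, D[0]=8 ok
k=1 barrier max(L[1]=9,C[0]=9)→9c, D[1]=9 ok
k=2 barrier max(L[2]=4,C[1]=2)→4c, D[2]=4 ok
k=3 barrier max(L[3]=5,C[2]=2)→5c, D[3]=5 ok
k=4 barrier max(L[4]=7,C[3]=5)→7c, D[4]=7 ok
k=5 barrier max(L[5]=3,C[4]=5)→5c, D[5]=4 SHORT
k=6 barrier C[5]=5→5c, D[6]=5 ok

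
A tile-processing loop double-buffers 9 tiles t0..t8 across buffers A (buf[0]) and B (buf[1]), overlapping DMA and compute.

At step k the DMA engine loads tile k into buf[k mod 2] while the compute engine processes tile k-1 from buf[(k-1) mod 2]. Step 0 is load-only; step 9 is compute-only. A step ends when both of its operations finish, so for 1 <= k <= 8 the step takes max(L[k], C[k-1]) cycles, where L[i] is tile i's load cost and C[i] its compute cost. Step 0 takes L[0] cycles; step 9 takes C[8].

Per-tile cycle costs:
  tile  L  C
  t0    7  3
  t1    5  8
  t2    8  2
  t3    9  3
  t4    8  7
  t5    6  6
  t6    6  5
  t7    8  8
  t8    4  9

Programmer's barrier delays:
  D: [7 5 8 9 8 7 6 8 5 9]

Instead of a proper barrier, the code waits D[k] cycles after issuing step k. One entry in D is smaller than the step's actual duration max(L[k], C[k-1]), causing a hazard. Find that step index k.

hazard at step 8

k=0 barrier L[0]=7→7c, D[0]=7 ok
k=1 barrier max(L[1]=5,C[0]=3)→5c, D[1]=5 ok
k=2 barrier max(L[2]=8,C[1]=8)→8c, D[2]=8 ok
k=3 barrier max(L[3]=9,C[2]=2)→9c, D[3]=9 ok
k=4 barrier max(L[4]=8,C[3]=3)→8c, D[4]=8 ok
k=5 barrier max(L[5]=6,C[4]=7)→7c, D[5]=7 ok
k=6 barrier max(L[6]=6,C[5]=6)→6c, D[6]=6 ok
k=7 barrier max(L[7]=8,C[6]=5)→8c, D[7]=8 ok
k=8 barrier max(L[8]=4,C[7]=8)→8c, D[8]=5 SHORT
k=9 barrier C[8]=9→9c, D[9]=9 ok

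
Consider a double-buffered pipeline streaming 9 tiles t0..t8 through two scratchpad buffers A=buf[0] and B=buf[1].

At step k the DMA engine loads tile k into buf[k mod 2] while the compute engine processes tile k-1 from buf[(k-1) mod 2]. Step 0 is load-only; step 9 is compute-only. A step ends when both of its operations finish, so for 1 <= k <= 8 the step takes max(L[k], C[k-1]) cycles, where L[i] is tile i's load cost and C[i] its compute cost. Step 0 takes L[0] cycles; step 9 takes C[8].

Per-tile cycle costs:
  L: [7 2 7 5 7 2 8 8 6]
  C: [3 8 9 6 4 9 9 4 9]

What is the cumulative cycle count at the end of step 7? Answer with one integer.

  0. 7=7c; end=7; A:t0 B:-
  1. max(2,3)=3c; end=10; A:t0 B:t1
  2. max(7,8)=8c; end=18; A:t2 B:t1
  3. max(5,9)=9c; end=27; A:t2 B:t3
  4. max(7,6)=7c; end=34; A:t4 B:t3
  5. max(2,4)=4c; end=38; A:t4 B:t5
  6. max(8,9)=9c; end=47; A:t6 B:t5
  7. max(8,9)=9c; end=56; A:t6 B:t7
  8. max(6,4)=6c; end=62; A:t8 B:t7
  9. 9=9c; end=71; A:t8 B:t7

end_cycle[7] = 56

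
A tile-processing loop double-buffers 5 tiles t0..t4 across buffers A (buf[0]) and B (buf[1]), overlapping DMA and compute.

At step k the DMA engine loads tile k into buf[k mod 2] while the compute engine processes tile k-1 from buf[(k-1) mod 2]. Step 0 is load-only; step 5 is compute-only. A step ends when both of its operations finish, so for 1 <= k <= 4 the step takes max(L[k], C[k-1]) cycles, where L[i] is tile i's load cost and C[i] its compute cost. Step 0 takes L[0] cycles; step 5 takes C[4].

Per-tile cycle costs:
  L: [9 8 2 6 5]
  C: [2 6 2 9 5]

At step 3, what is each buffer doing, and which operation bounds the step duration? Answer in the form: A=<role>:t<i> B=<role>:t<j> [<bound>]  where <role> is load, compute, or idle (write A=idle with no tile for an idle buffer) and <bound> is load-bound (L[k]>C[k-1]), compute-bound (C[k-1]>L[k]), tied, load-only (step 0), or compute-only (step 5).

  0. 9=9c; end=9; A:t0 B:-
  1. max(8,2)=8c; end=17; A:t0 B:t1
  2. max(2,6)=6c; end=23; A:t2 B:t1
  3. max(6,2)=6c; end=29; A:t2 B:t3
  4. max(5,9)=9c; end=38; A:t4 B:t3
  5. 5=5c; end=43; A:t4 B:t3

step 3: A=compute:t2 B=load:t3 [load-bound]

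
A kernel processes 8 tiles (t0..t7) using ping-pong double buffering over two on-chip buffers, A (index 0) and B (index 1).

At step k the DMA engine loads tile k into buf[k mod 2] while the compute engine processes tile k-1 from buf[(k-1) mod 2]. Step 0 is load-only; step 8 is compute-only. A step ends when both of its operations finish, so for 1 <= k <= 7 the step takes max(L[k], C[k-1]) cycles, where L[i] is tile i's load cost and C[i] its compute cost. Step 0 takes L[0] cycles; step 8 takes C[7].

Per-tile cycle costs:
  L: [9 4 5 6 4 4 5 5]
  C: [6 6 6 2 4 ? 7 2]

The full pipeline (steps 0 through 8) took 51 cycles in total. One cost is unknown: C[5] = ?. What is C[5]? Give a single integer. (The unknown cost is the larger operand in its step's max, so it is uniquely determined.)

C[5] = 7

step 0 = dur = L[0]=9 = 9
step 1 = dur = max(L[1]=4, C[0]=6) = 6
step 2 = dur = max(L[2]=5, C[1]=6) = 6
step 3 = dur = max(L[3]=6, C[2]=6) = 6
step 4 = dur = max(L[4]=4, C[3]=2) = 4
step 5 = dur = max(L[5]=4, C[4]=4) = 4
step 6 = dur = max(L[6]=5, C[5]=?) = C[5]  (unknown; binding)
step 7 = dur = max(L[7]=5, C[6]=7) = 7
step 8 = dur = C[7]=2 = 2
sum of known step durations = 44
dur[6] = total - known = 51 - 44 = 7
C[5] is the binding max in step 6, so C[5] = dur[6] = 7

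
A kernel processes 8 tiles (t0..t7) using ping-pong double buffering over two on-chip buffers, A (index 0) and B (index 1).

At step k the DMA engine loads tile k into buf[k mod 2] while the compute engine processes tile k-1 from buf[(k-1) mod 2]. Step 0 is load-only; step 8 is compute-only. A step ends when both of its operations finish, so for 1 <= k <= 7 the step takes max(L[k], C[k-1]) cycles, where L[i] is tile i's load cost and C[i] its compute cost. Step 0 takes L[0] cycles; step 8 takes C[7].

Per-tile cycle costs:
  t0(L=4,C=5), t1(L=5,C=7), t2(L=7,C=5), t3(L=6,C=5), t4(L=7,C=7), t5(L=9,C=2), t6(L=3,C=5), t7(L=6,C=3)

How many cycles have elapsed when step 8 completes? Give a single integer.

  0. 4=4c; end=4; A:t0 B:-
  1. max(5,5)=5c; end=9; A:t0 B:t1
  2. max(7,7)=7c; end=16; A:t2 B:t1
  3. max(6,5)=6c; end=22; A:t2 B:t3
  4. max(7,5)=7c; end=29; A:t4 B:t3
  5. max(9,7)=9c; end=38; A:t4 B:t5
  6. max(3,2)=3c; end=41; A:t6 B:t5
  7. max(6,5)=6c; end=47; A:t6 B:t7
  8. 3=3c; end=50; A:t6 B:t7

end_cycle[8] = 50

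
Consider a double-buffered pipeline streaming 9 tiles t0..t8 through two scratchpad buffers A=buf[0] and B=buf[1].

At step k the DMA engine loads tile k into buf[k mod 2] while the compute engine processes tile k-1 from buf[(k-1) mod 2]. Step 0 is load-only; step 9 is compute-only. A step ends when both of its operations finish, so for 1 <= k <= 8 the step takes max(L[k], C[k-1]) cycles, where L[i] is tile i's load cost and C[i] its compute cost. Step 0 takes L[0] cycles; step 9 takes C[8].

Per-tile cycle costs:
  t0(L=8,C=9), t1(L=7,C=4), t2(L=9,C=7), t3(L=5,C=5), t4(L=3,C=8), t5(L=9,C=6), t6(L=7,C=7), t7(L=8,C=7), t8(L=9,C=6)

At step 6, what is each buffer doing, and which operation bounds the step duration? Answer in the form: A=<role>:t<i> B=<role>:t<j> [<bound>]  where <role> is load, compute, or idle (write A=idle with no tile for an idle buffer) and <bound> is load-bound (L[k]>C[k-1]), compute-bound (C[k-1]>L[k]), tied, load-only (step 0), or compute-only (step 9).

step 6: A=load:t6 B=compute:t5 [load-bound]

  0. 8=8c; end=8; A:t0 B:-
  1. max(7,9)=9c; end=17; A:t0 B:t1
  2. max(9,4)=9c; end=26; A:t2 B:t1
  3. max(5,7)=7c; end=33; A:t2 B:t3
  4. max(3,5)=5c; end=38; A:t4 B:t3
  5. max(9,8)=9c; end=47; A:t4 B:t5
  6. max(7,6)=7c; end=54; A:t6 B:t5
  7. max(8,7)=8c; end=62; A:t6 B:t7
  8. max(9,7)=9c; end=71; A:t8 B:t7
  9. 6=6c; end=77; A:t8 B:t7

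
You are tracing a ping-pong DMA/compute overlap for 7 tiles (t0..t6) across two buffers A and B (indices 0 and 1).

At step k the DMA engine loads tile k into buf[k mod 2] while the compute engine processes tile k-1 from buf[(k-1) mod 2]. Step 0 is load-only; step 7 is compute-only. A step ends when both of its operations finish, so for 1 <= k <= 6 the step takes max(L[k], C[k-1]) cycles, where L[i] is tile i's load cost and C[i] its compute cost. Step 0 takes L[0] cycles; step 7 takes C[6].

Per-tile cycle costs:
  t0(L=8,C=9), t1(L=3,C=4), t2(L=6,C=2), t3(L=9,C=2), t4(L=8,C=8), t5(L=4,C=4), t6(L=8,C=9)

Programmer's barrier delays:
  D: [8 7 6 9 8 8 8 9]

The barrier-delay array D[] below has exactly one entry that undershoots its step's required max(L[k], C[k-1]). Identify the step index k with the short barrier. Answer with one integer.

[0] required=L[0]=8=8 vs D=8 ok
[1] required=max(L[1]=3,C[0]=9)=9 vs D=7 SHORT
[2] required=max(L[2]=6,C[1]=4)=6 vs D=6 ok
[3] required=max(L[3]=9,C[2]=2)=9 vs D=9 ok
[4] required=max(L[4]=8,C[3]=2)=8 vs D=8 ok
[5] required=max(L[5]=4,C[4]=8)=8 vs D=8 ok
[6] required=max(L[6]=8,C[5]=4)=8 vs D=8 ok
[7] required=C[6]=9=9 vs D=9 ok

hazard at step 1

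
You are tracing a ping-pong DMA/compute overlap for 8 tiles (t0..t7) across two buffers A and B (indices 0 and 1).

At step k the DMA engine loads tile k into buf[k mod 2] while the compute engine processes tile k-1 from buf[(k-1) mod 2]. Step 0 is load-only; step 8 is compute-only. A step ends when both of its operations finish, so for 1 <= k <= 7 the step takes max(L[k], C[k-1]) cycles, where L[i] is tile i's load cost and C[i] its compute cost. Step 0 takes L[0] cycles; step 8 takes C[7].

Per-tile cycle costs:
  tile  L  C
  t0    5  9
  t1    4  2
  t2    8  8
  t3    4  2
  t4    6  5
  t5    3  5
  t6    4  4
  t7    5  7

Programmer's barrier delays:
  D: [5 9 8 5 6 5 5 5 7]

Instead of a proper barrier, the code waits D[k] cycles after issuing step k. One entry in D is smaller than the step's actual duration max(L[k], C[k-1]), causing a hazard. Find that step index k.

hazard at step 3

k=0 barrier L[0]=5→5c, D[0]=5 ok
k=1 barrier max(L[1]=4,C[0]=9)→9c, D[1]=9 ok
k=2 barrier max(L[2]=8,C[1]=2)→8c, D[2]=8 ok
k=3 barrier max(L[3]=4,C[2]=8)→8c, D[3]=5 SHORT
k=4 barrier max(L[4]=6,C[3]=2)→6c, D[4]=6 ok
k=5 barrier max(L[5]=3,C[4]=5)→5c, D[5]=5 ok
k=6 barrier max(L[6]=4,C[5]=5)→5c, D[6]=5 ok
k=7 barrier max(L[7]=5,C[6]=4)→5c, D[7]=5 ok
k=8 barrier C[7]=7→7c, D[8]=7 ok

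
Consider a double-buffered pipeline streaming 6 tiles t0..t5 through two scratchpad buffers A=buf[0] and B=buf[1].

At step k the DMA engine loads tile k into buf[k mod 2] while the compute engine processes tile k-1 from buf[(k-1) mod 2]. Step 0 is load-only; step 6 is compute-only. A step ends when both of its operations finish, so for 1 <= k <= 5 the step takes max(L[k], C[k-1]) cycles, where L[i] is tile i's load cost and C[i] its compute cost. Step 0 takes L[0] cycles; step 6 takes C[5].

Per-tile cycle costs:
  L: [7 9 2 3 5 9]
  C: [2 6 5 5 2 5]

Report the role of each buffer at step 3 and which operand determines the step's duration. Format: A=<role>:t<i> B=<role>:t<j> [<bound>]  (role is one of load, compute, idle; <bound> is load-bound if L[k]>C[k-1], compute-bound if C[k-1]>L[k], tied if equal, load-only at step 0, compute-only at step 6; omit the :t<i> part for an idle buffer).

[0] DMA t0→A (7c) ∥ CU idle ⇒ 7c, clock 7
[1] DMA t1→B (9c) ∥ CU A:t0 (2c) ⇒ 9c, clock 16
[2] DMA t2→A (2c) ∥ CU B:t1 (6c) ⇒ 6c, clock 22
[3] DMA t3→B (3c) ∥ CU A:t2 (5c) ⇒ 5c, clock 27
[4] DMA t4→A (5c) ∥ CU B:t3 (5c) ⇒ 5c, clock 32
[5] DMA t5→B (9c) ∥ CU A:t4 (2c) ⇒ 9c, clock 41
[6] DMA idle ∥ CU B:t5 (5c) ⇒ 5c, clock 46

step 3: A=compute:t2 B=load:t3 [compute-bound]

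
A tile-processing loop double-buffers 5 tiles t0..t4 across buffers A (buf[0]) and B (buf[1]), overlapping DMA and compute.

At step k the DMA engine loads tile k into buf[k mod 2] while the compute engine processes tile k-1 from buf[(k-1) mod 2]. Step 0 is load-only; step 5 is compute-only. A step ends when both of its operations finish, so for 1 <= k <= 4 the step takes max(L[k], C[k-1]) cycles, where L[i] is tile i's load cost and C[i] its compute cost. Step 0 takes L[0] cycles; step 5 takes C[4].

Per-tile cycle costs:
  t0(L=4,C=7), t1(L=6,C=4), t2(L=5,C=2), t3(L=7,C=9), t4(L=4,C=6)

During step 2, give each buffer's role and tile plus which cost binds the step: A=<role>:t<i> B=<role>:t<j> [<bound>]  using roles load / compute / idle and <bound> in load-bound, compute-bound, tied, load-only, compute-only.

step 0: L[0]=4 → dur=4, Σ=4 | A=load:t0 B=idle [load-only]
step 1: L[1]=6 C[0]=7 → dur=7, Σ=11 | A=compute:t0 B=load:t1 [compute-bound]
step 2: L[2]=5 C[1]=4 → dur=5, Σ=16 | A=load:t2 B=compute:t1 [load-bound]
step 3: L[3]=7 C[2]=2 → dur=7, Σ=23 | A=compute:t2 B=load:t3 [load-bound]
step 4: L[4]=4 C[3]=9 → dur=9, Σ=32 | A=load:t4 B=compute:t3 [compute-bound]
step 5: C[4]=6 → dur=6, Σ=38 | A=compute:t4 B=idle [compute-only]

step 2: A=load:t2 B=compute:t1 [load-bound]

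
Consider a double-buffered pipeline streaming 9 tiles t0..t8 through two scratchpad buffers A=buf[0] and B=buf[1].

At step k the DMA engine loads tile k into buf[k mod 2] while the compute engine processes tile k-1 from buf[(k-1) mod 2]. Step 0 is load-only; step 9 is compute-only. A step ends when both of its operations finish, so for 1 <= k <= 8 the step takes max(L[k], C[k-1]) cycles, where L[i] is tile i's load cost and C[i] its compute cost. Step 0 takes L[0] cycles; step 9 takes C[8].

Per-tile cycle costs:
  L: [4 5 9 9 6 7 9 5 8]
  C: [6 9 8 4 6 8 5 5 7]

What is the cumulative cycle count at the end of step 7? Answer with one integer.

end_cycle[7] = 55

step 0: L[0]=4 → dur=4, Σ=4 | A=load:t0 B=idle [load-only]
step 1: L[1]=5 C[0]=6 → dur=6, Σ=10 | A=compute:t0 B=load:t1 [compute-bound]
step 2: L[2]=9 C[1]=9 → dur=9, Σ=19 | A=load:t2 B=compute:t1 [tied]
step 3: L[3]=9 C[2]=8 → dur=9, Σ=28 | A=compute:t2 B=load:t3 [load-bound]
step 4: L[4]=6 C[3]=4 → dur=6, Σ=34 | A=load:t4 B=compute:t3 [load-bound]
step 5: L[5]=7 C[4]=6 → dur=7, Σ=41 | A=compute:t4 B=load:t5 [load-bound]
step 6: L[6]=9 C[5]=8 → dur=9, Σ=50 | A=load:t6 B=compute:t5 [load-bound]
step 7: L[7]=5 C[6]=5 → dur=5, Σ=55 | A=compute:t6 B=load:t7 [tied]
step 8: L[8]=8 C[7]=5 → dur=8, Σ=63 | A=load:t8 B=compute:t7 [load-bound]
step 9: C[8]=7 → dur=7, Σ=70 | A=compute:t8 B=idle [compute-only]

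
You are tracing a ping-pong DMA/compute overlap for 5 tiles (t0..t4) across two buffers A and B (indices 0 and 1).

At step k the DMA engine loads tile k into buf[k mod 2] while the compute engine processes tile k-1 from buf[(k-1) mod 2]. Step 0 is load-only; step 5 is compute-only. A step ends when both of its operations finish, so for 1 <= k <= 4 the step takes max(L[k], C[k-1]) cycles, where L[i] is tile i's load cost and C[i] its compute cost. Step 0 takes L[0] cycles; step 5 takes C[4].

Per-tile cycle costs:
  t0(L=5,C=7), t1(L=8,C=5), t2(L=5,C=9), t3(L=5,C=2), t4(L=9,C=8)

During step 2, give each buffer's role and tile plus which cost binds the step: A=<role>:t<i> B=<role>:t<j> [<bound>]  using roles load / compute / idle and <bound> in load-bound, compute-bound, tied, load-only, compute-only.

step 2: A=load:t2 B=compute:t1 [tied]

[0] DMA t0→A (5c) ∥ CU idle ⇒ 5c, clock 5
[1] DMA t1→B (8c) ∥ CU A:t0 (7c) ⇒ 8c, clock 13
[2] DMA t2→A (5c) ∥ CU B:t1 (5c) ⇒ 5c, clock 18
[3] DMA t3→B (5c) ∥ CU A:t2 (9c) ⇒ 9c, clock 27
[4] DMA t4→A (9c) ∥ CU B:t3 (2c) ⇒ 9c, clock 36
[5] DMA idle ∥ CU A:t4 (8c) ⇒ 8c, clock 44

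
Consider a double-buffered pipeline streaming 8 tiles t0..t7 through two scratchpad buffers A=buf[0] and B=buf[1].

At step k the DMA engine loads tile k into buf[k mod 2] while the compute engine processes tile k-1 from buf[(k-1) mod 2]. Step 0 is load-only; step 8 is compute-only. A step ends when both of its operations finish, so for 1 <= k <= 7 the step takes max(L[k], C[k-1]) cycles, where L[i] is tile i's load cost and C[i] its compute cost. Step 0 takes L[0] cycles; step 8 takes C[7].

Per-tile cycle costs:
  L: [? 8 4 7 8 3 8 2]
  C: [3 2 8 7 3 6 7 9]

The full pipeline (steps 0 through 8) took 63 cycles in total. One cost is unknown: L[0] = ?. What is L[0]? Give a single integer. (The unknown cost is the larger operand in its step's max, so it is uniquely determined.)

step 0 → dur = L[0]=? = L[0]  (unknown; binding)
step 1 → dur = max(L[1]=8, C[0]=3) = 8
step 2 → dur = max(L[2]=4, C[1]=2) = 4
step 3 → dur = max(L[3]=7, C[2]=8) = 8
step 4 → dur = max(L[4]=8, C[3]=7) = 8
step 5 → dur = max(L[5]=3, C[4]=3) = 3
step 6 → dur = max(L[6]=8, C[5]=6) = 8
step 7 → dur = max(L[7]=2, C[6]=7) = 7
step 8 → dur = C[7]=9 = 9
sum of known step durations = 55
dur[0] = total - known = 63 - 55 = 8
L[0] is the binding max in step 0, so L[0] = dur[0] = 8

L[0] = 8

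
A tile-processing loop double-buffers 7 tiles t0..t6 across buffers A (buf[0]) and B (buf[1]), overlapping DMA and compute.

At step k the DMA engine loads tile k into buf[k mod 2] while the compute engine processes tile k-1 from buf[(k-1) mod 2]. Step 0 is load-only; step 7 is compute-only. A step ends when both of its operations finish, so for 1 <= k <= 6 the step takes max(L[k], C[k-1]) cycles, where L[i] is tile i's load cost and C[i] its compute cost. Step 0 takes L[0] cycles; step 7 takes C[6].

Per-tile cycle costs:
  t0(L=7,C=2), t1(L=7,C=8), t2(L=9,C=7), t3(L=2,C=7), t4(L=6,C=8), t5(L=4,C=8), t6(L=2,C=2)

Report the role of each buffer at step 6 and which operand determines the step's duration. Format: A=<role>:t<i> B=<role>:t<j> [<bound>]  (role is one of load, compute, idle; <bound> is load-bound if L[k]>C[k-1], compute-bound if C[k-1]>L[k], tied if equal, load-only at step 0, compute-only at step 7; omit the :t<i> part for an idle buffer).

step 6: A=load:t6 B=compute:t5 [compute-bound]

step 0: L[0]=7 → dur=7, Σ=7 | A=load:t0 B=idle [load-only]
step 1: L[1]=7 C[0]=2 → dur=7, Σ=14 | A=compute:t0 B=load:t1 [load-bound]
step 2: L[2]=9 C[1]=8 → dur=9, Σ=23 | A=load:t2 B=compute:t1 [load-bound]
step 3: L[3]=2 C[2]=7 → dur=7, Σ=30 | A=compute:t2 B=load:t3 [compute-bound]
step 4: L[4]=6 C[3]=7 → dur=7, Σ=37 | A=load:t4 B=compute:t3 [compute-bound]
step 5: L[5]=4 C[4]=8 → dur=8, Σ=45 | A=compute:t4 B=load:t5 [compute-bound]
step 6: L[6]=2 C[5]=8 → dur=8, Σ=53 | A=load:t6 B=compute:t5 [compute-bound]
step 7: C[6]=2 → dur=2, Σ=55 | A=compute:t6 B=idle [compute-only]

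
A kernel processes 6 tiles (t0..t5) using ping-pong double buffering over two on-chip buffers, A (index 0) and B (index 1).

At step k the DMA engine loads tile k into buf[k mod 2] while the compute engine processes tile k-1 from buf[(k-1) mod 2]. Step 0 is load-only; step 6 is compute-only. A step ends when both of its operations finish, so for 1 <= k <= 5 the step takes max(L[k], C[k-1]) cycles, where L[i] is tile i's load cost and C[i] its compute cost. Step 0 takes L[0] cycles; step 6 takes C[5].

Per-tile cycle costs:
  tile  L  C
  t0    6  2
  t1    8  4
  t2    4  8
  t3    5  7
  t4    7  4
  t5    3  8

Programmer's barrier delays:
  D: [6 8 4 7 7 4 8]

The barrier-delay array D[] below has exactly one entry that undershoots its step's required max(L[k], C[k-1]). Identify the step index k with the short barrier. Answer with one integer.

hazard at step 3

k=0 barrier L[0]=6→6c, D[0]=6 ok
k=1 barrier max(L[1]=8,C[0]=2)→8c, D[1]=8 ok
k=2 barrier max(L[2]=4,C[1]=4)→4c, D[2]=4 ok
k=3 barrier max(L[3]=5,C[2]=8)→8c, D[3]=7 SHORT
k=4 barrier max(L[4]=7,C[3]=7)→7c, D[4]=7 ok
k=5 barrier max(L[5]=3,C[4]=4)→4c, D[5]=4 ok
k=6 barrier C[5]=8→8c, D[6]=8 ok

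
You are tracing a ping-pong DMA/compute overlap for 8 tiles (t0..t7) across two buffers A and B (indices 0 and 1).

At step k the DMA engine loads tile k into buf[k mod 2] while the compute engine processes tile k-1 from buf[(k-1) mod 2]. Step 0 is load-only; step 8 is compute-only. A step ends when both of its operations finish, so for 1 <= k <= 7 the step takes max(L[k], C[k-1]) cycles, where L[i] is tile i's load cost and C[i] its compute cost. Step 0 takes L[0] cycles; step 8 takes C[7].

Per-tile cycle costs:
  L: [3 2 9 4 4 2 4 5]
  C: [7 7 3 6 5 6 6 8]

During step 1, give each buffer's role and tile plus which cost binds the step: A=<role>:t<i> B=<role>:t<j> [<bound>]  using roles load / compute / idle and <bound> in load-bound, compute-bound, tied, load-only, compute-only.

[0] DMA t0→A (3c) ∥ CU idle ⇒ 3c, clock 3
[1] DMA t1→B (2c) ∥ CU A:t0 (7c) ⇒ 7c, clock 10
[2] DMA t2→A (9c) ∥ CU B:t1 (7c) ⇒ 9c, clock 19
[3] DMA t3→B (4c) ∥ CU A:t2 (3c) ⇒ 4c, clock 23
[4] DMA t4→A (4c) ∥ CU B:t3 (6c) ⇒ 6c, clock 29
[5] DMA t5→B (2c) ∥ CU A:t4 (5c) ⇒ 5c, clock 34
[6] DMA t6→A (4c) ∥ CU B:t5 (6c) ⇒ 6c, clock 40
[7] DMA t7→B (5c) ∥ CU A:t6 (6c) ⇒ 6c, clock 46
[8] DMA idle ∥ CU B:t7 (8c) ⇒ 8c, clock 54

step 1: A=compute:t0 B=load:t1 [compute-bound]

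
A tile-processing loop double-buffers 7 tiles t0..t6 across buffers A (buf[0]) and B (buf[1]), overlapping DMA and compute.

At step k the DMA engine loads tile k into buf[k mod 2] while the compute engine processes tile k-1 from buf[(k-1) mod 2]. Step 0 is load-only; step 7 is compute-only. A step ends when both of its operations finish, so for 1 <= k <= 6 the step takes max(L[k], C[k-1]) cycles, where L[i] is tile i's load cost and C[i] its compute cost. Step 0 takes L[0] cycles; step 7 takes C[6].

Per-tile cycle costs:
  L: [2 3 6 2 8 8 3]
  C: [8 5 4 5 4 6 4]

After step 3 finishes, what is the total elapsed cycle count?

end_cycle[3] = 20

step 0: L[0]=2 → dur=2, Σ=2 | A=load:t0 B=idle [load-only]
step 1: L[1]=3 C[0]=8 → dur=8, Σ=10 | A=compute:t0 B=load:t1 [compute-bound]
step 2: L[2]=6 C[1]=5 → dur=6, Σ=16 | A=load:t2 B=compute:t1 [load-bound]
step 3: L[3]=2 C[2]=4 → dur=4, Σ=20 | A=compute:t2 B=load:t3 [compute-bound]
step 4: L[4]=8 C[3]=5 → dur=8, Σ=28 | A=load:t4 B=compute:t3 [load-bound]
step 5: L[5]=8 C[4]=4 → dur=8, Σ=36 | A=compute:t4 B=load:t5 [load-bound]
step 6: L[6]=3 C[5]=6 → dur=6, Σ=42 | A=load:t6 B=compute:t5 [compute-bound]
step 7: C[6]=4 → dur=4, Σ=46 | A=compute:t6 B=idle [compute-only]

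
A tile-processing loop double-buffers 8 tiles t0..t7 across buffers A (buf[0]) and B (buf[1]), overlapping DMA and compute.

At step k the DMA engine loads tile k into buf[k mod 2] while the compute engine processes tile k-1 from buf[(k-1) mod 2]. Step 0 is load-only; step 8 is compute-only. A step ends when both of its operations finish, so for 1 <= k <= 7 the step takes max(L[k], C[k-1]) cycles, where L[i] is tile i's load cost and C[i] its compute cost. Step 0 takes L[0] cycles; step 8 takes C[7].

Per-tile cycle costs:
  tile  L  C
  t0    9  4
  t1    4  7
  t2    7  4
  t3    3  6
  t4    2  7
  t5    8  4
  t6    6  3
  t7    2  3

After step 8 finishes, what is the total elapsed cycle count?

end_cycle[8] = 50

  0. 9=9c; end=9; A:t0 B:-
  1. max(4,4)=4c; end=13; A:t0 B:t1
  2. max(7,7)=7c; end=20; A:t2 B:t1
  3. max(3,4)=4c; end=24; A:t2 B:t3
  4. max(2,6)=6c; end=30; A:t4 B:t3
  5. max(8,7)=8c; end=38; A:t4 B:t5
  6. max(6,4)=6c; end=44; A:t6 B:t5
  7. max(2,3)=3c; end=47; A:t6 B:t7
  8. 3=3c; end=50; A:t6 B:t7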